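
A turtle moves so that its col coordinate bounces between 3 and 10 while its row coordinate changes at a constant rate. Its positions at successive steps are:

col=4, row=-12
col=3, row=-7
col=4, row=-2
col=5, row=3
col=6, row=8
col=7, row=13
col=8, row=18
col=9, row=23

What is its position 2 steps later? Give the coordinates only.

The col coordinate reflects between 3 and 10, moving 1 per step.
  step 8: 9 → 10
  step 9: 10 → 9
The row coordinate changes by +5 each step: at step 9 it is 33.

col=9, row=33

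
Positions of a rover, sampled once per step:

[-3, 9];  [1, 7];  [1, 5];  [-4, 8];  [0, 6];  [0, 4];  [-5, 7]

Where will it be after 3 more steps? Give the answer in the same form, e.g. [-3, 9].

The moves between consecutive positions are [+4, -2], [+0, -2], [-5, +3], [+4, -2], [+0, -2], [-5, +3]; they repeat the 3-cycle [[+4, -2], [+0, -2], [-5, +3]].
step 7: apply [+4, -2] → [-1, 5]
step 8: apply [+0, -2] → [-1, 3]
step 9: apply [-5, +3] → [-6, 6]

[-6, 6]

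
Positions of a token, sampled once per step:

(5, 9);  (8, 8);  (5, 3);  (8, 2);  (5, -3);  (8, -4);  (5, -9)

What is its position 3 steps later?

(8, -16)

Differencing gives (+3, -1), (-3, -5), (+3, -1), (-3, -5), (+3, -1), (-3, -5). This is the pattern (+3, -1), (-3, -5) repeated.
step 7: apply (+3, -1) → (8, -10)
step 8: apply (-3, -5) → (5, -15)
step 9: apply (+3, -1) → (8, -16)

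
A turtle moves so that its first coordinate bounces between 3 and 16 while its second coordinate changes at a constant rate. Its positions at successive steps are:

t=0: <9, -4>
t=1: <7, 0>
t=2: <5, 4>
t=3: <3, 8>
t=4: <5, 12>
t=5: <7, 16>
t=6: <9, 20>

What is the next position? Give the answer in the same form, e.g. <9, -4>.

<11, 24>

The first coordinate reflects between 3 and 16, moving 2 per step.
  step 7: 9 → 11
The second coordinate changes by +4 each step: at step 7 it is 24.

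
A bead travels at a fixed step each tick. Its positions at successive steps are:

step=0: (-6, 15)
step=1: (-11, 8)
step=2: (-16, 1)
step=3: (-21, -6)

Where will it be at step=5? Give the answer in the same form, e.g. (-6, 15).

(-31, -20)

Constant displacement of (-5, -7) per step.
step 4: (-21, -6) + (-5, -7) → (-26, -13)
step 5: (-26, -13) + (-5, -7) → (-31, -20)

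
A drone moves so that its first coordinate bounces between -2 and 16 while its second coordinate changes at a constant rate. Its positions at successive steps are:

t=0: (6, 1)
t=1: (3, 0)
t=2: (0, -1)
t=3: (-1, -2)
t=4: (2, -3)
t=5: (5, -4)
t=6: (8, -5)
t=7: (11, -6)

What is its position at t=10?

(12, -9)

The first coordinate reflects between -2 and 16, moving 3 per step.
  step 8: 11 → 14
  step 9: 14 → 15
  step 10: 15 → 12
The second coordinate changes by -1 each step: at step 10 it is -9.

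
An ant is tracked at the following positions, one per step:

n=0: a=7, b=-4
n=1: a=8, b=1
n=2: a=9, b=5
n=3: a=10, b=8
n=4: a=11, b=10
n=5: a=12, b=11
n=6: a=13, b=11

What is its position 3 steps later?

a=16, b=5

First differences are (+1,+5), (+1,+4), (+1,+3), (+1,+2), (+1,+1), (+1,+0); their common second difference is (+0,-1) (constant acceleration).
step 7: a=13, b=11 + (+1,-1) → a=14, b=10
step 8: a=14, b=10 + (+1,-2) → a=15, b=8
step 9: a=15, b=8 + (+1,-3) → a=16, b=5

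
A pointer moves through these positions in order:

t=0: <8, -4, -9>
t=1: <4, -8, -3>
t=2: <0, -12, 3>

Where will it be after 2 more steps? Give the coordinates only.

The position changes by <-4, -4, +6> every step.
step 3: <0, -12, 3> + <-4, -4, +6> → <-4, -16, 9>
step 4: <-4, -16, 9> + <-4, -4, +6> → <-8, -20, 15>

<-8, -20, 15>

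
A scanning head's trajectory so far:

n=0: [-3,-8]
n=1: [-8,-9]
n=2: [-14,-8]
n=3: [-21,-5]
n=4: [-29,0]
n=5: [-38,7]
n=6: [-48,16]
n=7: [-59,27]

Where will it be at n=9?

[-84,55]

Successive displacements: [-5,-1], [-6,+1], [-7,+3], [-8,+5], [-9,+7], [-10,+9], [-11,+11] — each changes by [-1,+2].
step 8: [-59,27] + [-12,+13] → [-71,40]
step 9: [-71,40] + [-13,+15] → [-84,55]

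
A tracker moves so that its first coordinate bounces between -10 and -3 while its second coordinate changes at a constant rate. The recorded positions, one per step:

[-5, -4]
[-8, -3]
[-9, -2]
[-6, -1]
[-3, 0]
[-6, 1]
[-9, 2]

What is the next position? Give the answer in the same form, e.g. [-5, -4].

[-8, 3]

The first coordinate reflects between -10 and -3, moving 3 per step.
  step 7: -9 → -8
The second coordinate changes by +1 each step: at step 7 it is 3.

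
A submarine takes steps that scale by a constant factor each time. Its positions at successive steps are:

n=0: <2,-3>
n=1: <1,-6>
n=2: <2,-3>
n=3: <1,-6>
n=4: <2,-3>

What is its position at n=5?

<1,-6>

Step-to-step displacements: <-1,-3>, <+1,+3>, <-1,-3>, <+1,+3>; each is -1× the previous.
step 5: <2,-3> + <-1,-3> → <1,-6>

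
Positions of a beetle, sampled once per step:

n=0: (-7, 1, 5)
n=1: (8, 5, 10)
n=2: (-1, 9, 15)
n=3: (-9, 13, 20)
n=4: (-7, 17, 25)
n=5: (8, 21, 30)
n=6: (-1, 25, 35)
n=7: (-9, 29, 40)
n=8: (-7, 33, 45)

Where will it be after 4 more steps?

First: cycles through -7, 8, -1, -9 every 4 steps. Step 12 lands at position 0 of the cycle → -7.
Second: linear, +4 per step → 49 at step 12.
Third: linear, +5 per step → 65 at step 12.

(-7, 49, 65)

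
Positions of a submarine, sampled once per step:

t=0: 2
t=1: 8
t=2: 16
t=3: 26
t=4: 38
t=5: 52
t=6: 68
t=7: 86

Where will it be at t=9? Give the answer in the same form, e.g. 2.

First differences are +6, +8, +10, +12, +14, +16, +18; their common second difference is +2 (constant acceleration).
step 8: 86 + 20 → 106
step 9: 106 + 22 → 128

128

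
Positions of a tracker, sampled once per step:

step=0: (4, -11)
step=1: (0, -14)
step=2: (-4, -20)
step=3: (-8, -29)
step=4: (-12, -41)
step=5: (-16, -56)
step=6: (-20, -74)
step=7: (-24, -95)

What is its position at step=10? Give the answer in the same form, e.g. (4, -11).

Taking differences between consecutive positions: (-4, -3), (-4, -6), (-4, -9), (-4, -12), (-4, -15), (-4, -18), (-4, -21). These grow by (+0, -3) each step.
step 8: (-24, -95) + (-4, -24) → (-28, -119)
step 9: (-28, -119) + (-4, -27) → (-32, -146)
step 10: (-32, -146) + (-4, -30) → (-36, -176)

(-36, -176)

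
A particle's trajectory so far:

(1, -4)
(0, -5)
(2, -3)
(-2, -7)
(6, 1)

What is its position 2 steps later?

The jumps are (-1, -1), (+2, +2), (-4, -4), (+8, +8) — a geometric progression with ratio -2.
step 5: (6, 1) + (-16, -16) → (-10, -15)
step 6: (-10, -15) + (+32, +32) → (22, 17)

(22, 17)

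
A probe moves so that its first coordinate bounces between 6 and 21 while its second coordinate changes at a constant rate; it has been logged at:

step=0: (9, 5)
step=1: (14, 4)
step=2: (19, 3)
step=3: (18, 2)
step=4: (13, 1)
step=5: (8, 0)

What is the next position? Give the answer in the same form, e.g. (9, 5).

(9, -1)

The first coordinate travels 5 per step and bounces off the walls at 6 and 21.
  step 6: 8 → 9
The second coordinate changes by -1 each step: at step 6 it is -1.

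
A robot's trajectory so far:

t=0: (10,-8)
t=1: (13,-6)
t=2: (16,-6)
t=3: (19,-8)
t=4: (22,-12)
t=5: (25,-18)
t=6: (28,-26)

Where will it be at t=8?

(34,-48)

First differences are (+3,+2), (+3,+0), (+3,-2), (+3,-4), (+3,-6), (+3,-8); their common second difference is (+0,-2) (constant acceleration).
step 7: (28,-26) + (+3,-10) → (31,-36)
step 8: (31,-36) + (+3,-12) → (34,-48)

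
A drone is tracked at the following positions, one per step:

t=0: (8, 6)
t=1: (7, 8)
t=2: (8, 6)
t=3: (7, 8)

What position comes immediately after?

Step-to-step displacements: (-1, +2), (+1, -2), (-1, +2); each is -1× the previous.
step 4: (7, 8) + (+1, -2) → (8, 6)

(8, 6)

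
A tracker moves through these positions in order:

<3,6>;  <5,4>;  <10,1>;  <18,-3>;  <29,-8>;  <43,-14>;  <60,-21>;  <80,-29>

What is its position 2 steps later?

<129,-48>

Successive displacements: <+2,-2>, <+5,-3>, <+8,-4>, <+11,-5>, <+14,-6>, <+17,-7>, <+20,-8> — each changes by <+3,-1>.
step 8: <80,-29> + <+23,-9> → <103,-38>
step 9: <103,-38> + <+26,-10> → <129,-48>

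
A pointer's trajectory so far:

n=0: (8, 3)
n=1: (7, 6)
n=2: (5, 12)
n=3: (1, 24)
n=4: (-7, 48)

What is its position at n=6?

The jumps are (-1, +3), (-2, +6), (-4, +12), (-8, +24) — a geometric progression with ratio 2.
step 5: (-7, 48) + (-16, +48) → (-23, 96)
step 6: (-23, 96) + (-32, +96) → (-55, 192)

(-55, 192)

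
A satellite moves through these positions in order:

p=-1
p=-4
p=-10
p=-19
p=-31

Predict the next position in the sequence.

First differences are -3, -6, -9, -12; their common second difference is -3 (constant acceleration).
step 5: -31 − 15 → p=-46

p=-46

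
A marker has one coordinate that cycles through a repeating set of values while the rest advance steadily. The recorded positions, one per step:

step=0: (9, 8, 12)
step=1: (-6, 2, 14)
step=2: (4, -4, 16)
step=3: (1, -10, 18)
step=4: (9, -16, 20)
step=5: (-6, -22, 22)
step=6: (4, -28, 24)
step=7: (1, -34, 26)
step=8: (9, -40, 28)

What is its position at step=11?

(1, -58, 34)

First: cycles through 9, -6, 4, 1 every 4 steps. Step 11 lands at position 3 of the cycle → 1.
Second: linear, -6 per step → -58 at step 11.
Third: linear, +2 per step → 34 at step 11.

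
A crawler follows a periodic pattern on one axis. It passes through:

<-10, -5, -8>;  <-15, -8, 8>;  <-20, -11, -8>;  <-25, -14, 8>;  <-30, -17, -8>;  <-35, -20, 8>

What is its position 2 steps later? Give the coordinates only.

<-45, -26, 8>

First: linear, -5 per step → -45 at step 7.
Second: linear, -3 per step → -26 at step 7.
Third: cycles through -8, 8 every 2 steps. Step 7 lands at position 1 of the cycle → 8.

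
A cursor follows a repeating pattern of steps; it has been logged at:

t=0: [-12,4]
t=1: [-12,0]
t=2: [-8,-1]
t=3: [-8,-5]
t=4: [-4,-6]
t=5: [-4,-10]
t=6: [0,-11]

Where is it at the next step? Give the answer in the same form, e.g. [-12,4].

[0,-15]

Differencing gives [+0,-4], [+4,-1], [+0,-4], [+4,-1], [+0,-4], [+4,-1]. This is the pattern [+0,-4], [+4,-1] repeated.
step 7: apply [+0,-4] → [0,-15]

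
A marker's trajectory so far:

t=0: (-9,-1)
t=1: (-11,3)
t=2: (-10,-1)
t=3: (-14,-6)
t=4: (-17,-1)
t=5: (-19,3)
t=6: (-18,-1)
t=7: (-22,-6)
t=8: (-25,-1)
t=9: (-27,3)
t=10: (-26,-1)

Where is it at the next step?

The moves between consecutive positions are (-2,+4), (+1,-4), (-4,-5), (-3,+5), (-2,+4), (+1,-4), (-4,-5), (-3,+5), (-2,+4), (+1,-4); they repeat the 4-cycle [(-2,+4), (+1,-4), (-4,-5), (-3,+5)].
step 11: apply (-4,-5) → (-30,-6)

(-30,-6)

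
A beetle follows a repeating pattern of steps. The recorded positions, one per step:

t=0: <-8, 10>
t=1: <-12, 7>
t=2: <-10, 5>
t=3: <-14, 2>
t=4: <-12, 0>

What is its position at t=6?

The moves between consecutive positions are <-4, -3>, <+2, -2>, <-4, -3>, <+2, -2>; they repeat the 2-cycle [<-4, -3>, <+2, -2>].
step 5: apply <-4, -3> → <-16, -3>
step 6: apply <+2, -2> → <-14, -5>

<-14, -5>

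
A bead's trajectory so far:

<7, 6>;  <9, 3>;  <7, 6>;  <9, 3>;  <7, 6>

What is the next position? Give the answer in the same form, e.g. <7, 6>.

The jumps are <+2, -3>, <-2, +3>, <+2, -3>, <-2, +3> — a geometric progression with ratio -1.
step 5: <7, 6> + <+2, -3> → <9, 3>

<9, 3>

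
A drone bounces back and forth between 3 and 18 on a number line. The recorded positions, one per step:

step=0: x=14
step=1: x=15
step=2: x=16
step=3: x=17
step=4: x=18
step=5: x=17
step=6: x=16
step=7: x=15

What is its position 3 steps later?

x=12

The value reflects between 3 and 18, moving 1 per step.
  step 8: 15 → 14
  step 9: 14 → 13
  step 10: 13 → 12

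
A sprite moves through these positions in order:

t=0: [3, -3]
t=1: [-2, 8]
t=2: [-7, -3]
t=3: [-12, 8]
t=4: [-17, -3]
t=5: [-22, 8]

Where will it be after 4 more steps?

[-42, 8]

The first coordinate changes by -5 each step, so at step 9 it is 3 + 9·(-5) = -42.
The second coordinate repeats the cycle [-3, 8] with period 2; step 9 mod 2 = 1, giving 8.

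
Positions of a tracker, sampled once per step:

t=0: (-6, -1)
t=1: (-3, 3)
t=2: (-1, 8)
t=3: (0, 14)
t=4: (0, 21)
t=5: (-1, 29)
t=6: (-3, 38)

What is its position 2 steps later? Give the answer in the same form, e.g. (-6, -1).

First differences are (+3, +4), (+2, +5), (+1, +6), (+0, +7), (-1, +8), (-2, +9); their common second difference is (-1, +1) (constant acceleration).
step 7: (-3, 38) + (-3, +10) → (-6, 48)
step 8: (-6, 48) + (-4, +11) → (-10, 59)

(-10, 59)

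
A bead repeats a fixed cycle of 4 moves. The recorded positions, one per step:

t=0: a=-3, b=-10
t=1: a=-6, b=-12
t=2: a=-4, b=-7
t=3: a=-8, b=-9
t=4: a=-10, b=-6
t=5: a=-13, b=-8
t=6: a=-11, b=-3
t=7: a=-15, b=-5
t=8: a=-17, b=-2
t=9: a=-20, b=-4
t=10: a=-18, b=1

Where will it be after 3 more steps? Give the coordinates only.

a=-27, b=0

Differencing gives (-3, -2), (+2, +5), (-4, -2), (-2, +3), (-3, -2), (+2, +5), (-4, -2), (-2, +3), (-3, -2), (+2, +5). This is the pattern (-3, -2), (+2, +5), (-4, -2), (-2, +3) repeated.
step 11: apply (-4, -2) → a=-22, b=-1
step 12: apply (-2, +3) → a=-24, b=2
step 13: apply (-3, -2) → a=-27, b=0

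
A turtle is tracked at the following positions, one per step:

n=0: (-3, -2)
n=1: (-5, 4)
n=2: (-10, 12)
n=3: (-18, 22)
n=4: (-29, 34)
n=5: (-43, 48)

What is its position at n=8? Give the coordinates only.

Successive displacements: (-2, +6), (-5, +8), (-8, +10), (-11, +12), (-14, +14) — each changes by (-3, +2).
step 6: (-43, 48) + (-17, +16) → (-60, 64)
step 7: (-60, 64) + (-20, +18) → (-80, 82)
step 8: (-80, 82) + (-23, +20) → (-103, 102)

(-103, 102)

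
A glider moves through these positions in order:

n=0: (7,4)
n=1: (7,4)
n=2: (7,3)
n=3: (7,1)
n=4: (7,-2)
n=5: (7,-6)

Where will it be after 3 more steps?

Taking differences between consecutive positions: (+0,+0), (+0,-1), (+0,-2), (+0,-3), (+0,-4). These grow by (+0,-1) each step.
step 6: (7,-6) + (+0,-5) → (7,-11)
step 7: (7,-11) + (+0,-6) → (7,-17)
step 8: (7,-17) + (+0,-7) → (7,-24)

(7,-24)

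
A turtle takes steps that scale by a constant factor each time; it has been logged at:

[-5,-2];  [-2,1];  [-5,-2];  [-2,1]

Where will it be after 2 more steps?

[-2,1]

The jumps are [+3,+3], [-3,-3], [+3,+3] — a geometric progression with ratio -1.
step 4: [-2,1] + [-3,-3] → [-5,-2]
step 5: [-5,-2] + [+3,+3] → [-2,1]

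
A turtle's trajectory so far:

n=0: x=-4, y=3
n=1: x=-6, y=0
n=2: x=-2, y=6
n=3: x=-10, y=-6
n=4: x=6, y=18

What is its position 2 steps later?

The jumps are (-2, -3), (+4, +6), (-8, -12), (+16, +24) — a geometric progression with ratio -2.
step 5: x=6, y=18 + (-32, -48) → x=-26, y=-30
step 6: x=-26, y=-30 + (+64, +96) → x=38, y=66

x=38, y=66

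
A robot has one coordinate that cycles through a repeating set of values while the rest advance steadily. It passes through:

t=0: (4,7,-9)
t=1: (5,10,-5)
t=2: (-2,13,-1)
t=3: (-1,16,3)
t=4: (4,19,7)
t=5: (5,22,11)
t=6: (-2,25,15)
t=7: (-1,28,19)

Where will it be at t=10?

(-2,37,31)

The first coordinate repeats the cycle [4, 5, -2, -1] with period 4; step 10 mod 4 = 2, giving -2.
The second coordinate changes by +3 each step, so at step 10 it is 7 + 10·(3) = 37.
The third coordinate changes by +4 each step, so at step 10 it is -9 + 10·(4) = 31.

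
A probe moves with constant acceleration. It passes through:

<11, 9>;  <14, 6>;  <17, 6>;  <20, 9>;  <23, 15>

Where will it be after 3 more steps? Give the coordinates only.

<32, 51>

Successive displacements: <+3, -3>, <+3, +0>, <+3, +3>, <+3, +6> — each changes by <+0, +3>.
step 5: <23, 15> + <+3, +9> → <26, 24>
step 6: <26, 24> + <+3, +12> → <29, 36>
step 7: <29, 36> + <+3, +15> → <32, 51>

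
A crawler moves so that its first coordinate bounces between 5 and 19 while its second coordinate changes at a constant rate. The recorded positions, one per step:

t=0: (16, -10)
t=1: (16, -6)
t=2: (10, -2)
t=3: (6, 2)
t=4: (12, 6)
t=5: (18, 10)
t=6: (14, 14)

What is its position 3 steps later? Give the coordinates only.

(14, 26)

The first coordinate travels 6 per step and bounces off the walls at 5 and 19.
  step 7: 14 → 8
  step 8: 8 → 8
  step 9: 8 → 14
The second coordinate changes by +4 each step: at step 9 it is 26.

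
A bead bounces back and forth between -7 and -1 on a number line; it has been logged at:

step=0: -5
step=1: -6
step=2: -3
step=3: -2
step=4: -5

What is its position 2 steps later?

-3

The value travels 3 per step and bounces off the walls at -7 and -1.
  step 5: -5 → -6
  step 6: -6 → -3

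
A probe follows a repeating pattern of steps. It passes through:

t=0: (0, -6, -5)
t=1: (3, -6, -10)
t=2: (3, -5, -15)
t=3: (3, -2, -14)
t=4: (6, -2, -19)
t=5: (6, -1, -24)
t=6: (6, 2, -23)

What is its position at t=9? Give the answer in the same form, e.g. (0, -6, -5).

(9, 6, -32)

Differencing gives (+3, +0, -5), (+0, +1, -5), (+0, +3, +1), (+3, +0, -5), (+0, +1, -5), (+0, +3, +1). This is the pattern (+3, +0, -5), (+0, +1, -5), (+0, +3, +1) repeated.
step 7: apply (+3, +0, -5) → (9, 2, -28)
step 8: apply (+0, +1, -5) → (9, 3, -33)
step 9: apply (+0, +3, +1) → (9, 6, -32)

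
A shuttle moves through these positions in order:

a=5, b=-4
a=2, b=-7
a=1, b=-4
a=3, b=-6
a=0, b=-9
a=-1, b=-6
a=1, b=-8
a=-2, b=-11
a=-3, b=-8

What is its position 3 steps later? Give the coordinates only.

a=-5, b=-10

Differencing gives (-3, -3), (-1, +3), (+2, -2), (-3, -3), (-1, +3), (+2, -2), (-3, -3), (-1, +3). This is the pattern (-3, -3), (-1, +3), (+2, -2) repeated.
step 9: apply (+2, -2) → a=-1, b=-10
step 10: apply (-3, -3) → a=-4, b=-13
step 11: apply (-1, +3) → a=-5, b=-10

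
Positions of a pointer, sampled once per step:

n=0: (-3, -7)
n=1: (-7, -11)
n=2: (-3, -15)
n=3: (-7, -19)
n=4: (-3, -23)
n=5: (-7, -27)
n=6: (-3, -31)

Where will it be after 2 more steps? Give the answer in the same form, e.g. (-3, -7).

(-3, -39)

Differencing gives (-4, -4), (+4, -4), (-4, -4), (+4, -4), (-4, -4), (+4, -4). This is the pattern (-4, -4), (+4, -4) repeated.
step 7: apply (-4, -4) → (-7, -35)
step 8: apply (+4, -4) → (-3, -39)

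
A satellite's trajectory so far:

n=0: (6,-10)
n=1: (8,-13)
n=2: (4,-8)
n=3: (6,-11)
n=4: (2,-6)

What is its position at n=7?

(2,-7)

The moves between consecutive positions are (+2,-3), (-4,+5), (+2,-3), (-4,+5); they repeat the 2-cycle [(+2,-3), (-4,+5)].
step 5: apply (+2,-3) → (4,-9)
step 6: apply (-4,+5) → (0,-4)
step 7: apply (+2,-3) → (2,-7)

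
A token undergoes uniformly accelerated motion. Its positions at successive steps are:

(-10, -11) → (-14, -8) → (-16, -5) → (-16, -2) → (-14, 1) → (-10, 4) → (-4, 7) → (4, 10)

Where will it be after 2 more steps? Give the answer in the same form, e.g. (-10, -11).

(26, 16)

Successive displacements: (-4, +3), (-2, +3), (+0, +3), (+2, +3), (+4, +3), (+6, +3), (+8, +3) — each changes by (+2, +0).
step 8: (4, 10) + (+10, +3) → (14, 13)
step 9: (14, 13) + (+12, +3) → (26, 16)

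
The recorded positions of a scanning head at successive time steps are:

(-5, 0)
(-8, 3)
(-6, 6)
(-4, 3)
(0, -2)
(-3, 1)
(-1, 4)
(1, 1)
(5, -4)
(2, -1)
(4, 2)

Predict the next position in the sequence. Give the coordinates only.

The moves between consecutive positions are (-3, +3), (+2, +3), (+2, -3), (+4, -5), (-3, +3), (+2, +3), (+2, -3), (+4, -5), (-3, +3), (+2, +3); they repeat the 4-cycle [(-3, +3), (+2, +3), (+2, -3), (+4, -5)].
step 11: apply (+2, -3) → (6, -1)

(6, -1)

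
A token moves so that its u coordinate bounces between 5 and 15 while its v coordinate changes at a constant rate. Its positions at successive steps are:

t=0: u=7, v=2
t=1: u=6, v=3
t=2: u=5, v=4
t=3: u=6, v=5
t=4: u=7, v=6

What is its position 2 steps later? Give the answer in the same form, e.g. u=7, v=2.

The u coordinate reflects between 5 and 15, moving 1 per step.
  step 5: 7 → 8
  step 6: 8 → 9
The v coordinate changes by +1 each step: at step 6 it is 8.

u=9, v=8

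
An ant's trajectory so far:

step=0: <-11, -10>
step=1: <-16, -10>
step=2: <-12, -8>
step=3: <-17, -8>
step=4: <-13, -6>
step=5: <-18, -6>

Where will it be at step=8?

The moves between consecutive positions are <-5, +0>, <+4, +2>, <-5, +0>, <+4, +2>, <-5, +0>; they repeat the 2-cycle [<-5, +0>, <+4, +2>].
step 6: apply <+4, +2> → <-14, -4>
step 7: apply <-5, +0> → <-19, -4>
step 8: apply <+4, +2> → <-15, -2>

<-15, -2>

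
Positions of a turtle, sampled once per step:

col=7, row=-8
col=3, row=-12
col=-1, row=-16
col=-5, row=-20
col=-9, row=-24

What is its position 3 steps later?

col=-21, row=-36

Each step adds (-4, -4) to the position.
step 5: col=-9, row=-24 + (-4, -4) → col=-13, row=-28
step 6: col=-13, row=-28 + (-4, -4) → col=-17, row=-32
step 7: col=-17, row=-32 + (-4, -4) → col=-21, row=-36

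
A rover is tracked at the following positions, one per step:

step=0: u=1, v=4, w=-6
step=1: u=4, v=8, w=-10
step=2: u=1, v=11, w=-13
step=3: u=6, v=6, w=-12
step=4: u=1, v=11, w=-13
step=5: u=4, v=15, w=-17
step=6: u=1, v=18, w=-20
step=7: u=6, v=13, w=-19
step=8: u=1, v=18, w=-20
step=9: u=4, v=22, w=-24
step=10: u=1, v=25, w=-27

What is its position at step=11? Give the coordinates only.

Step-to-step displacements: (+3,+4,-4), (-3,+3,-3), (+5,-5,+1), (-5,+5,-1), (+3,+4,-4), (-3,+3,-3), (+5,-5,+1), (-5,+5,-1), (+3,+4,-4), (-3,+3,-3) — a repeating cycle of length 4.
step 11: apply (+5,-5,+1) → u=6, v=20, w=-26

u=6, v=20, w=-26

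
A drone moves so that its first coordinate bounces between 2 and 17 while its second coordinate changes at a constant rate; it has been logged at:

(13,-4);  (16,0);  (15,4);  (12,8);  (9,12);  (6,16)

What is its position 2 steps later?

The first coordinate travels 3 per step and bounces off the walls at 2 and 17.
  step 6: 6 → 3
  step 7: 3 → 4
The second coordinate changes by +4 each step: at step 7 it is 24.

(4,24)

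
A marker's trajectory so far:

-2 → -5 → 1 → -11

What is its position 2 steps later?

-35

The jumps are -3, +6, -12 — a geometric progression with ratio -2.
step 4: -11 + 24 → 13
step 5: 13 − 48 → -35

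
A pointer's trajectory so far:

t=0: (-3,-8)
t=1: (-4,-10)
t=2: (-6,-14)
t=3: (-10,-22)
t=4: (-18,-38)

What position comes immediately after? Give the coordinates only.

(-34,-70)

Step-to-step displacements: (-1,-2), (-2,-4), (-4,-8), (-8,-16); each is 2× the previous.
step 5: (-18,-38) + (-16,-32) → (-34,-70)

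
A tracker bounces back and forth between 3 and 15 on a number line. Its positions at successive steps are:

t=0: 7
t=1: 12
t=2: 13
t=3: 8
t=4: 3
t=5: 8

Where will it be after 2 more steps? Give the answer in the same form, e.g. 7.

The value reflects between 3 and 15, moving 5 per step.
  step 6: 8 → 13
  step 7: 13 → 12

12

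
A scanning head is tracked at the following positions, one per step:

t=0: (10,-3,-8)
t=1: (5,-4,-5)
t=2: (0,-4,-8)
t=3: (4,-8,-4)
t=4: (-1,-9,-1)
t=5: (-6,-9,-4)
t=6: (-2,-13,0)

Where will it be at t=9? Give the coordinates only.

Step-to-step displacements: (-5,-1,+3), (-5,+0,-3), (+4,-4,+4), (-5,-1,+3), (-5,+0,-3), (+4,-4,+4) — a repeating cycle of length 3.
step 7: apply (-5,-1,+3) → (-7,-14,3)
step 8: apply (-5,+0,-3) → (-12,-14,0)
step 9: apply (+4,-4,+4) → (-8,-18,4)

(-8,-18,4)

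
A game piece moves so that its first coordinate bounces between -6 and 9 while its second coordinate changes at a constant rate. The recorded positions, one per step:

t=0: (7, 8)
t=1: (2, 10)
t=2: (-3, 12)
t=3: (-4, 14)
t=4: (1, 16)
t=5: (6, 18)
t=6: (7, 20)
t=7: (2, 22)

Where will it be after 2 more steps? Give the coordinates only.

The first coordinate reflects between -6 and 9, moving 5 per step.
  step 8: 2 → -3
  step 9: -3 → -4
The second coordinate changes by +2 each step: at step 9 it is 26.

(-4, 26)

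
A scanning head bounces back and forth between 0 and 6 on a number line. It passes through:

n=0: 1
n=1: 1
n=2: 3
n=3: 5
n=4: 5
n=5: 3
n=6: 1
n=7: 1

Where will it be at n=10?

The value travels 2 per step and bounces off the walls at 0 and 6.
  step 8: 1 → 3
  step 9: 3 → 5
  step 10: 5 → 5

5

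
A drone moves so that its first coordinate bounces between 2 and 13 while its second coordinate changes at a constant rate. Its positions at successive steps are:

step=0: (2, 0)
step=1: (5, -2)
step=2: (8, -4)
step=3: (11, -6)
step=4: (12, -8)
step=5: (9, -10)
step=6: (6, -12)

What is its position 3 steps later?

The first coordinate travels 3 per step and bounces off the walls at 2 and 13.
  step 7: 6 → 3
  step 8: 3 → 4
  step 9: 4 → 7
The second coordinate changes by -2 each step: at step 9 it is -18.

(7, -18)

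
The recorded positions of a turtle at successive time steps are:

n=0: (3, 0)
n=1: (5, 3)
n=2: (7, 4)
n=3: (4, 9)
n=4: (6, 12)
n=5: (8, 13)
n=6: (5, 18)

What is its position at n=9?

(6, 27)

The moves between consecutive positions are (+2, +3), (+2, +1), (-3, +5), (+2, +3), (+2, +1), (-3, +5); they repeat the 3-cycle [(+2, +3), (+2, +1), (-3, +5)].
step 7: apply (+2, +3) → (7, 21)
step 8: apply (+2, +1) → (9, 22)
step 9: apply (-3, +5) → (6, 27)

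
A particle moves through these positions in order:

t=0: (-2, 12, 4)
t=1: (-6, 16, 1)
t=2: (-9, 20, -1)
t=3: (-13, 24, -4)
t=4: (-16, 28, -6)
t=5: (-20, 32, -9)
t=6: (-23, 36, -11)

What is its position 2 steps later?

The moves between consecutive positions are (-4, +4, -3), (-3, +4, -2), (-4, +4, -3), (-3, +4, -2), (-4, +4, -3), (-3, +4, -2); they repeat the 2-cycle [(-4, +4, -3), (-3, +4, -2)].
step 7: apply (-4, +4, -3) → (-27, 40, -14)
step 8: apply (-3, +4, -2) → (-30, 44, -16)

(-30, 44, -16)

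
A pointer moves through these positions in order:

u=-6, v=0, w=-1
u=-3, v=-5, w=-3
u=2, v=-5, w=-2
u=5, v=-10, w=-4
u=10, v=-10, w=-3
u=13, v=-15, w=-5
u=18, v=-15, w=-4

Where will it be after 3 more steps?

u=29, v=-25, w=-7

Differencing gives (+3, -5, -2), (+5, +0, +1), (+3, -5, -2), (+5, +0, +1), (+3, -5, -2), (+5, +0, +1). This is the pattern (+3, -5, -2), (+5, +0, +1) repeated.
step 7: apply (+3, -5, -2) → u=21, v=-20, w=-6
step 8: apply (+5, +0, +1) → u=26, v=-20, w=-5
step 9: apply (+3, -5, -2) → u=29, v=-25, w=-7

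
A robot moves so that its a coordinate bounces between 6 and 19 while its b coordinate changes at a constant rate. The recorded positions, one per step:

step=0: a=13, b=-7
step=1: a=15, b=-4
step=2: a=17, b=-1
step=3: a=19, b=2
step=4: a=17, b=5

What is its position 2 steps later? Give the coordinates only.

a=13, b=11

The a coordinate travels 2 per step and bounces off the walls at 6 and 19.
  step 5: 17 → 15
  step 6: 15 → 13
The b coordinate changes by +3 each step: at step 6 it is 11.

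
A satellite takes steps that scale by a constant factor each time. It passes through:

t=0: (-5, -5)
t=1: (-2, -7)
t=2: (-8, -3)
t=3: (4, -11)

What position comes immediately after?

(-20, 5)

Step-to-step displacements: (+3, -2), (-6, +4), (+12, -8); each is -2× the previous.
step 4: (4, -11) + (-24, +16) → (-20, 5)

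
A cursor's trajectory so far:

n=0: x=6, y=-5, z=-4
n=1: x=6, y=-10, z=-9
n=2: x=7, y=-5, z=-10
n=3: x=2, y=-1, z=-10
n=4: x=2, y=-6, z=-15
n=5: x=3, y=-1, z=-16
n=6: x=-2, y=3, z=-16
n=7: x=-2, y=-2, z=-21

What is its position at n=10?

x=-6, y=2, z=-27

Step-to-step displacements: (+0, -5, -5), (+1, +5, -1), (-5, +4, +0), (+0, -5, -5), (+1, +5, -1), (-5, +4, +0), (+0, -5, -5) — a repeating cycle of length 3.
step 8: apply (+1, +5, -1) → x=-1, y=3, z=-22
step 9: apply (-5, +4, +0) → x=-6, y=7, z=-22
step 10: apply (+0, -5, -5) → x=-6, y=2, z=-27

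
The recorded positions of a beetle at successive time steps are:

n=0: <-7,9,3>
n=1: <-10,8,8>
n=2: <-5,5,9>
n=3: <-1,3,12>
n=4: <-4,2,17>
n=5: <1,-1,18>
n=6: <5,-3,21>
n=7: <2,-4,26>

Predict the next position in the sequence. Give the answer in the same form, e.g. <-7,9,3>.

<7,-7,27>

Differencing gives <-3,-1,+5>, <+5,-3,+1>, <+4,-2,+3>, <-3,-1,+5>, <+5,-3,+1>, <+4,-2,+3>, <-3,-1,+5>. This is the pattern <-3,-1,+5>, <+5,-3,+1>, <+4,-2,+3> repeated.
step 8: apply <+5,-3,+1> → <7,-7,27>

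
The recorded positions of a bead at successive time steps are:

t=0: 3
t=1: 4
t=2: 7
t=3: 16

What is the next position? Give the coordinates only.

43

Consecutive displacements +1, +3, +9 scale by a factor of 3 each step.
step 4: 16 + 27 → 43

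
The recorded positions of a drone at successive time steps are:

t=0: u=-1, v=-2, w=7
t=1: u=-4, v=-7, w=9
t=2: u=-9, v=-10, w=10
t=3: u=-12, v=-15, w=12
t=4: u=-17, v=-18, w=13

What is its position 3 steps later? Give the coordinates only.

Step-to-step displacements: (-3, -5, +2), (-5, -3, +1), (-3, -5, +2), (-5, -3, +1) — a repeating cycle of length 2.
step 5: apply (-3, -5, +2) → u=-20, v=-23, w=15
step 6: apply (-5, -3, +1) → u=-25, v=-26, w=16
step 7: apply (-3, -5, +2) → u=-28, v=-31, w=18

u=-28, v=-31, w=18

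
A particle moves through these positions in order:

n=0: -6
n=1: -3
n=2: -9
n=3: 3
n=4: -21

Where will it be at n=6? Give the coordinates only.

The jumps are +3, -6, +12, -24 — a geometric progression with ratio -2.
step 5: -21 + 48 → 27
step 6: 27 − 96 → -69

-69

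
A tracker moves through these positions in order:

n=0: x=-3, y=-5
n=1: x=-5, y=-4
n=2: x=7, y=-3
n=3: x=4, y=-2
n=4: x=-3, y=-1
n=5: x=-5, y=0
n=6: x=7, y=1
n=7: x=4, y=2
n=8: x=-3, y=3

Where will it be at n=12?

x=-3, y=7

X: cycles through -3, -5, 7, 4 every 4 steps. Step 12 lands at position 0 of the cycle → -3.
Y: linear, +1 per step → 7 at step 12.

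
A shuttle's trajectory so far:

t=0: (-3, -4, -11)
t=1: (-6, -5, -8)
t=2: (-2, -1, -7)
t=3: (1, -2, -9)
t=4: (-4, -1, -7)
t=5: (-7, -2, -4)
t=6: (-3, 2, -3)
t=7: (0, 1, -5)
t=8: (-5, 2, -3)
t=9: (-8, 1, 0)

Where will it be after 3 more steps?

The moves between consecutive positions are (-3, -1, +3), (+4, +4, +1), (+3, -1, -2), (-5, +1, +2), (-3, -1, +3), (+4, +4, +1), (+3, -1, -2), (-5, +1, +2), (-3, -1, +3); they repeat the 4-cycle [(-3, -1, +3), (+4, +4, +1), (+3, -1, -2), (-5, +1, +2)].
step 10: apply (+4, +4, +1) → (-4, 5, 1)
step 11: apply (+3, -1, -2) → (-1, 4, -1)
step 12: apply (-5, +1, +2) → (-6, 5, 1)

(-6, 5, 1)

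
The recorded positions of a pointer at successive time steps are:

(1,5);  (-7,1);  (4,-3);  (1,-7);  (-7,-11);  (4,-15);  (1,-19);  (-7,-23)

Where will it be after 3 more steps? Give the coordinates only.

First: cycles through 1, -7, 4 every 3 steps. Step 10 lands at position 1 of the cycle → -7.
Second: linear, -4 per step → -35 at step 10.

(-7,-35)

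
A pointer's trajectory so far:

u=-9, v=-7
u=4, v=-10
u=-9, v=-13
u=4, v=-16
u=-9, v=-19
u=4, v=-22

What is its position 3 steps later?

u=-9, v=-31

U: cycles through -9, 4 every 2 steps. Step 8 lands at position 0 of the cycle → -9.
V: linear, -3 per step → -31 at step 8.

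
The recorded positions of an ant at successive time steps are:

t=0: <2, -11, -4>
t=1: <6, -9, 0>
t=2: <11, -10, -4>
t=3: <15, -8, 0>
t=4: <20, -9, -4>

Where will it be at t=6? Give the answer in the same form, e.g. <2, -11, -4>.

<29, -8, -4>

The moves between consecutive positions are <+4, +2, +4>, <+5, -1, -4>, <+4, +2, +4>, <+5, -1, -4>; they repeat the 2-cycle [<+4, +2, +4>, <+5, -1, -4>].
step 5: apply <+4, +2, +4> → <24, -7, 0>
step 6: apply <+5, -1, -4> → <29, -8, -4>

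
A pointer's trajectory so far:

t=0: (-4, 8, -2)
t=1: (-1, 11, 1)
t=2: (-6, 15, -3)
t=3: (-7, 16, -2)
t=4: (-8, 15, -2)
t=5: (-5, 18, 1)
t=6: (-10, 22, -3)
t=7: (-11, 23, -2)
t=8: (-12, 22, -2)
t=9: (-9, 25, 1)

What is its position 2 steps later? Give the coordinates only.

Step-to-step displacements: (+3, +3, +3), (-5, +4, -4), (-1, +1, +1), (-1, -1, +0), (+3, +3, +3), (-5, +4, -4), (-1, +1, +1), (-1, -1, +0), (+3, +3, +3) — a repeating cycle of length 4.
step 10: apply (-5, +4, -4) → (-14, 29, -3)
step 11: apply (-1, +1, +1) → (-15, 30, -2)

(-15, 30, -2)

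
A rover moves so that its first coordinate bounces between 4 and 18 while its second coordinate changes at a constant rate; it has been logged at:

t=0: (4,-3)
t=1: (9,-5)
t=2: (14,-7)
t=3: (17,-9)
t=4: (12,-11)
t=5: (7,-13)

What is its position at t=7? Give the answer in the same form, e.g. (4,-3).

(11,-17)

The first coordinate reflects between 4 and 18, moving 5 per step.
  step 6: 7 → 6
  step 7: 6 → 11
The second coordinate changes by -2 each step: at step 7 it is -17.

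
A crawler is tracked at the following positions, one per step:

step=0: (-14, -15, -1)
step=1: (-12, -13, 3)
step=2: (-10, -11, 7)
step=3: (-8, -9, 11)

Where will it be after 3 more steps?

The position changes by (+2, +2, +4) every step.
step 4: (-8, -9, 11) + (+2, +2, +4) → (-6, -7, 15)
step 5: (-6, -7, 15) + (+2, +2, +4) → (-4, -5, 19)
step 6: (-4, -5, 19) + (+2, +2, +4) → (-2, -3, 23)

(-2, -3, 23)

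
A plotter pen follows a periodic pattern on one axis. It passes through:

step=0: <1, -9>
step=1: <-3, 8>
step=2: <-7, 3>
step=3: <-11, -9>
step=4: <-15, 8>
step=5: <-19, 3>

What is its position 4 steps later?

The first coordinate changes by -4 each step, so at step 9 it is 1 + 9·(-4) = -35.
The second coordinate repeats the cycle [-9, 8, 3] with period 3; step 9 mod 3 = 0, giving -9.

<-35, -9>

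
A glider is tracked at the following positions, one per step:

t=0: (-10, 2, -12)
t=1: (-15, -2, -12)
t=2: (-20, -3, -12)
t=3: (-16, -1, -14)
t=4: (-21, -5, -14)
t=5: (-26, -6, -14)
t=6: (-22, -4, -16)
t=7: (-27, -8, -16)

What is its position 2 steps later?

Differencing gives (-5, -4, +0), (-5, -1, +0), (+4, +2, -2), (-5, -4, +0), (-5, -1, +0), (+4, +2, -2), (-5, -4, +0). This is the pattern (-5, -4, +0), (-5, -1, +0), (+4, +2, -2) repeated.
step 8: apply (-5, -1, +0) → (-32, -9, -16)
step 9: apply (+4, +2, -2) → (-28, -7, -18)

(-28, -7, -18)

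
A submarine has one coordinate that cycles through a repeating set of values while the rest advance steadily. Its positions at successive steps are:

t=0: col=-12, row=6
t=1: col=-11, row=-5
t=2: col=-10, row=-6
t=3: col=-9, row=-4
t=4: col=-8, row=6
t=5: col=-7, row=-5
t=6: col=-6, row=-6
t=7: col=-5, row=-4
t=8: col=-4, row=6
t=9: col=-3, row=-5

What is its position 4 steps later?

Col: linear, +1 per step → 1 at step 13.
Row: cycles through 6, -5, -6, -4 every 4 steps. Step 13 lands at position 1 of the cycle → -5.

col=1, row=-5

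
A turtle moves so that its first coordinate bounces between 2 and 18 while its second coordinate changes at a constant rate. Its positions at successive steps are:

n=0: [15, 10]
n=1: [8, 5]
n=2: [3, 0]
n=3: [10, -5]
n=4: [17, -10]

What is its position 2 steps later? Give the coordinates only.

[5, -20]

The first coordinate travels 7 per step and bounces off the walls at 2 and 18.
  step 5: 17 → 12
  step 6: 12 → 5
The second coordinate changes by -5 each step: at step 6 it is -20.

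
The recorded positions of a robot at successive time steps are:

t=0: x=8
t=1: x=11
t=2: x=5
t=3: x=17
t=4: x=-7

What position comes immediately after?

x=41

Step-to-step displacements: +3, -6, +12, -24; each is -2× the previous.
step 5: -7 + 48 → x=41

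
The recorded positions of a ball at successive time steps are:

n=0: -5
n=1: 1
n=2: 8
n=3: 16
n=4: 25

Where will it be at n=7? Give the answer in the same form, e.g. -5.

Taking differences between consecutive positions: +6, +7, +8, +9. These grow by +1 each step.
step 5: 25 + 10 → 35
step 6: 35 + 11 → 46
step 7: 46 + 12 → 58

58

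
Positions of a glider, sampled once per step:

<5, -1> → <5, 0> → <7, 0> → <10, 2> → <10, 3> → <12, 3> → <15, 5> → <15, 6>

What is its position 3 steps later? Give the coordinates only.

<20, 9>

Step-to-step displacements: <+0, +1>, <+2, +0>, <+3, +2>, <+0, +1>, <+2, +0>, <+3, +2>, <+0, +1> — a repeating cycle of length 3.
step 8: apply <+2, +0> → <17, 6>
step 9: apply <+3, +2> → <20, 8>
step 10: apply <+0, +1> → <20, 9>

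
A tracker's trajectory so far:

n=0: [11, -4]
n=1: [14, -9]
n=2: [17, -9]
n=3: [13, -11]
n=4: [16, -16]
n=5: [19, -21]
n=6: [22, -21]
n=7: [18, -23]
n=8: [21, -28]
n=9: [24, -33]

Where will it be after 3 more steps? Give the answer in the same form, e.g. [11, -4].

Differencing gives [+3, -5], [+3, +0], [-4, -2], [+3, -5], [+3, -5], [+3, +0], [-4, -2], [+3, -5], [+3, -5]. This is the pattern [+3, -5], [+3, +0], [-4, -2], [+3, -5] repeated.
step 10: apply [+3, +0] → [27, -33]
step 11: apply [-4, -2] → [23, -35]
step 12: apply [+3, -5] → [26, -40]

[26, -40]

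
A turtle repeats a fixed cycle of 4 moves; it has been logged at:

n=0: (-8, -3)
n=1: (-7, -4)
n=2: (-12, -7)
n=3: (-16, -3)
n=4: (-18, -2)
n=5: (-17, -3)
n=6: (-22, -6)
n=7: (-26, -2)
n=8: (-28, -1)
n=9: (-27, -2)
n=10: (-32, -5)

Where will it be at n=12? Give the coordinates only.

(-38, 0)

Step-to-step displacements: (+1, -1), (-5, -3), (-4, +4), (-2, +1), (+1, -1), (-5, -3), (-4, +4), (-2, +1), (+1, -1), (-5, -3) — a repeating cycle of length 4.
step 11: apply (-4, +4) → (-36, -1)
step 12: apply (-2, +1) → (-38, 0)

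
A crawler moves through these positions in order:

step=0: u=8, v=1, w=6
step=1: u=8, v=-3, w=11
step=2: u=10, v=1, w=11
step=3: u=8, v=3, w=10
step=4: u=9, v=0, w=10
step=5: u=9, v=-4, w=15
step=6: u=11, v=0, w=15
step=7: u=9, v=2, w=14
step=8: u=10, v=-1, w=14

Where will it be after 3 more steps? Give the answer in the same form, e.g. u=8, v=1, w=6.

Step-to-step displacements: (+0, -4, +5), (+2, +4, +0), (-2, +2, -1), (+1, -3, +0), (+0, -4, +5), (+2, +4, +0), (-2, +2, -1), (+1, -3, +0) — a repeating cycle of length 4.
step 9: apply (+0, -4, +5) → u=10, v=-5, w=19
step 10: apply (+2, +4, +0) → u=12, v=-1, w=19
step 11: apply (-2, +2, -1) → u=10, v=1, w=18

u=10, v=1, w=18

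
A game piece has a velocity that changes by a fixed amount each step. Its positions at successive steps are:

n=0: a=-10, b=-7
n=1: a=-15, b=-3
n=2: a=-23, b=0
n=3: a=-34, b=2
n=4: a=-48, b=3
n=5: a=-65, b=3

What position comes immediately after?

a=-85, b=2

Taking differences between consecutive positions: (-5, +4), (-8, +3), (-11, +2), (-14, +1), (-17, +0). These grow by (-3, -1) each step.
step 6: a=-65, b=3 + (-20, -1) → a=-85, b=2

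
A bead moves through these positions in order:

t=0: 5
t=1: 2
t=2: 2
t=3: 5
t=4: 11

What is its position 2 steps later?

Taking differences between consecutive positions: -3, +0, +3, +6. These grow by +3 each step.
step 5: 11 + 9 → 20
step 6: 20 + 12 → 32

32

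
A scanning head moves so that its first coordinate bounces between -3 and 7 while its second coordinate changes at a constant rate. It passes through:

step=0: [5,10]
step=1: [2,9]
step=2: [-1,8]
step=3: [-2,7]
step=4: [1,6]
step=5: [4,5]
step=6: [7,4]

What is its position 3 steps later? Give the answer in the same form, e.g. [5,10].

The first coordinate travels 3 per step and bounces off the walls at -3 and 7.
  step 7: 7 → 4
  step 8: 4 → 1
  step 9: 1 → -2
The second coordinate changes by -1 each step: at step 9 it is 1.

[-2,1]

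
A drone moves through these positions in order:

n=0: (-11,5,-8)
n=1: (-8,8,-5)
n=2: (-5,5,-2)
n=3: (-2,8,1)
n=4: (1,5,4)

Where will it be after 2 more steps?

First: linear, +3 per step → 7 at step 6.
Second: cycles through 5, 8 every 2 steps. Step 6 lands at position 0 of the cycle → 5.
Third: linear, +3 per step → 10 at step 6.

(7,5,10)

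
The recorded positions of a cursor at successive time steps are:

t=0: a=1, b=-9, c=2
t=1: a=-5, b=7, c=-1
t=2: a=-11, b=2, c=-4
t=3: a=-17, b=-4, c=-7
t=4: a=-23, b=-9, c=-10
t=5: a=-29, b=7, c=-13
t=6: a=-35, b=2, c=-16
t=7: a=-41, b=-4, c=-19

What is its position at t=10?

A: linear, -6 per step → -59 at step 10.
B: cycles through -9, 7, 2, -4 every 4 steps. Step 10 lands at position 2 of the cycle → 2.
C: linear, -3 per step → -28 at step 10.

a=-59, b=2, c=-28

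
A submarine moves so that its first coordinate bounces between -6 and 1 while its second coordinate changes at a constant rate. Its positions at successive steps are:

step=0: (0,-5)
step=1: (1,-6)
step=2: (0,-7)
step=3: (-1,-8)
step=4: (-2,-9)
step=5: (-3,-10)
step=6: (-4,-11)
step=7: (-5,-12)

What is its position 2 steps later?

(-5,-14)

The first coordinate travels 1 per step and bounces off the walls at -6 and 1.
  step 8: -5 → -6
  step 9: -6 → -5
The second coordinate changes by -1 each step: at step 9 it is -14.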